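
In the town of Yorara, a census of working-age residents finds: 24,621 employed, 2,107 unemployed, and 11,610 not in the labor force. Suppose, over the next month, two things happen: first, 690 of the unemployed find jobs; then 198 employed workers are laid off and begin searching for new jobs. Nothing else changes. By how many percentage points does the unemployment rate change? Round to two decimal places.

Initially, labor force = 24,621 + 2,107 = 26,728, so u = 2,107/26,728 = 7.88%.
After the first change, unemployed falls and employed rises by 690; labor force unchanged → E = 25,311, U = 1,417, labor force = 26,728.
After the second change, employed falls and unemployed rises by 198; labor force unchanged → E = 25,113, U = 1,615, labor force = 26,728.
New unemployment rate = 1,615 / 26,728 = 6.04%.
Change = 6.04% − 7.88% = −1.84 percentage points.

The unemployment rate changes by −1.84 percentage points.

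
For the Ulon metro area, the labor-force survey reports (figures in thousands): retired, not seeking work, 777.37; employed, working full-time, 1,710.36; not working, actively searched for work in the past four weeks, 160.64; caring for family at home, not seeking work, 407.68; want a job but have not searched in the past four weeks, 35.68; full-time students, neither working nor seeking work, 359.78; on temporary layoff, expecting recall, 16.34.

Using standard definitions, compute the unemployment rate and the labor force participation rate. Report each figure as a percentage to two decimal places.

Unemployment rate ≈ 9.38%; labor force participation rate ≈ 54.42%.

Employed = 1,710.36 thousand.
Unemployed = 160.64 + 16.34 = 176.98 thousand (jobless and actively searching, or on temporary layoff).
Labor force = 1,710.36 + 176.98 = 1,887.34 thousand.
Not in labor force = 777.37 + 407.68 + 35.68 + 359.78 = 1,580.51 thousand (those not working and not actively searching are outside the labor force — including those who want a job but have given up searching).
Civilian working-age population = 1,887.34 + 1,580.51 = 3,467.85 thousand.
Unemployment rate = 176.98 / 1,887.34 = 9.38%.
Labor force participation rate = 1,887.34 / 3,467.85 = 54.42%.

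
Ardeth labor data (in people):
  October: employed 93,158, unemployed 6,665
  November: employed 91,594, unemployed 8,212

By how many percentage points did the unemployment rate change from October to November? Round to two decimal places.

The unemployment rate changed by +1.55 percentage points.

October: labor force = 93,158 + 6,665 = 99,823; u = 6,665/99,823 = 6.68%.
November: labor force = 91,594 + 8,212 = 99,806; u = 8,212/99,806 = 8.23%.
Change = 8.23% − 6.68% = +1.55 pp.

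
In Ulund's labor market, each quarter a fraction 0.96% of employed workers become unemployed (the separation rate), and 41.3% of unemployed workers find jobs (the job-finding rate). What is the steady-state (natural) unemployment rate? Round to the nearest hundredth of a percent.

At steady state the flows balance: s·E = f·U, so U/(E+U) = s/(s+f).
u* = 0.96 / (0.96 + 41.3) = 0.96 / 42.26 = 2.27%.

Steady-state unemployment rate ≈ 2.27%.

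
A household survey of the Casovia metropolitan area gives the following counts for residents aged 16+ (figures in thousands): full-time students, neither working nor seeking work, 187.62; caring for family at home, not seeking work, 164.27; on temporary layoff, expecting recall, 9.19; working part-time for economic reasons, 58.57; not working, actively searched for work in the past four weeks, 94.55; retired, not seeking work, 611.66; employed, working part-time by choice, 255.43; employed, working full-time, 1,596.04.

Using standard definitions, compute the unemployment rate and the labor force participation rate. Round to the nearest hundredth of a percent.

Unemployment rate ≈ 5.15%; labor force participation rate ≈ 67.64%.

Employed = 58.57 + 255.43 + 1,596.04 = 1,910.04 thousand (anyone who worked, including part-time for economic reasons, counts as employed).
Unemployed = 9.19 + 94.55 = 103.74 thousand (jobless and actively searching, or on temporary layoff).
Labor force = 1,910.04 + 103.74 = 2,013.78 thousand.
Not in labor force = 187.62 + 164.27 + 611.66 = 963.55 thousand (those not working and not actively searching are outside the labor force).
Civilian working-age population = 2,013.78 + 963.55 = 2,977.33 thousand.
Unemployment rate = 103.74 / 2,013.78 = 5.15%.
Labor force participation rate = 2,013.78 / 2,977.33 = 67.64%.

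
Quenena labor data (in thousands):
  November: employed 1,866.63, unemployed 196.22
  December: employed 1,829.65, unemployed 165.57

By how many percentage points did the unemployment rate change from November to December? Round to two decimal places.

November: labor force = 1,866.63 + 196.22 = 2,062.85; u = 196.22/2,062.85 = 9.51%.
December: labor force = 1,829.65 + 165.57 = 1,995.22; u = 165.57/1,995.22 = 8.30%.
Change = 8.30% − 9.51% = −1.21 pp.

The unemployment rate changed by −1.21 percentage points.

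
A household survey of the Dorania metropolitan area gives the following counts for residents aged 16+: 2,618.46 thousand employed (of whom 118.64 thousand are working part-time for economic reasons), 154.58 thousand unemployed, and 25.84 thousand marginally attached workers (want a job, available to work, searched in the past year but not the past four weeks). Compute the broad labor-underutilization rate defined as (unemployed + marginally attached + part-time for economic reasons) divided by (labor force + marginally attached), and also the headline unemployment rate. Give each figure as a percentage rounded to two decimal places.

Broad underutilization rate ≈ 10.68%; headline unemployment rate ≈ 5.57%.

Labor force = 2,618.46 + 154.58 = 2,773.04 thousand.
Numerator = 154.58 + 25.84 + 118.64 = 299.06 thousand.
Denominator = 2,773.04 + 25.84 = 2,798.88 thousand.
Broad rate = 299.06 / 2,798.88 = 10.68%.
Headline unemployment rate = 154.58 / 2,773.04 = 5.57%.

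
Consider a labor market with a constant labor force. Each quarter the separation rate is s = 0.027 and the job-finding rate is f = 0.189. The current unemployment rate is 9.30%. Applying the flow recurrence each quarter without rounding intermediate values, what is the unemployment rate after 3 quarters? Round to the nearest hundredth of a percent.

With a fixed labor force, u_{t+1} = u_t + s·(1−u_t) − f·u_t = u_t·(1−s−f) + s.
Here 1−s−f = 0.784 and s = 0.027.
u_1 = 0.093000 × 0.784 + 0.027 = 0.099912.
u_2 = 0.099912 × 0.784 + 0.027 = 0.105331.
u_3 = 0.105331 × 0.784 + 0.027 = 0.109580.

Unemployment rate after three quarters ≈ 10.96%.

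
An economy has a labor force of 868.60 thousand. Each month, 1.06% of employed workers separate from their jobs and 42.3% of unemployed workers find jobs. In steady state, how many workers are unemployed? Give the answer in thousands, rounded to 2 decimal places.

About 21.23 thousand are unemployed in steady state.

Steady-state unemployment rate u* = s/(s+f) = 1.06/(1.06+42.3) = 0.024446.
Unemployed = u* × labor force = 0.024446 × 868.60 ≈ 21.23 thousand.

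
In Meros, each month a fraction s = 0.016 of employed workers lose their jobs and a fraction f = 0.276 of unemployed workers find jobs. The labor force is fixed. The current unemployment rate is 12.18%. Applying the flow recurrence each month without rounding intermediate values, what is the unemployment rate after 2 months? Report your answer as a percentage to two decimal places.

With a fixed labor force, u_{t+1} = u_t + s·(1−u_t) − f·u_t = u_t·(1−s−f) + s.
Here 1−s−f = 0.708 and s = 0.016.
u_1 = 0.121800 × 0.708 + 0.016 = 0.102234.
u_2 = 0.102234 × 0.708 + 0.016 = 0.088382.

Unemployment rate after two months ≈ 8.84%.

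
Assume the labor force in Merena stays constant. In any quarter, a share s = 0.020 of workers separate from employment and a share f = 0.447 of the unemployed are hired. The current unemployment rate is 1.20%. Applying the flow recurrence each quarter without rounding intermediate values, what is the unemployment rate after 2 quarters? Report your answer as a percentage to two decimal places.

Unemployment rate after two quarters ≈ 3.41%.

With a fixed labor force, u_{t+1} = u_t + s·(1−u_t) − f·u_t = u_t·(1−s−f) + s.
Here 1−s−f = 0.533 and s = 0.020.
u_1 = 0.012000 × 0.533 + 0.020 = 0.026396.
u_2 = 0.026396 × 0.533 + 0.020 = 0.034069.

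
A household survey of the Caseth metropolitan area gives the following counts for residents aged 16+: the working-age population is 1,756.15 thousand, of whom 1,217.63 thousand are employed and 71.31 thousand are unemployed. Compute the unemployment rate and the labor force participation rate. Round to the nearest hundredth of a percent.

Unemployment rate ≈ 5.53%; labor force participation rate ≈ 73.40%.

Labor force = employed + unemployed = 1,217.63 + 71.31 = 1,288.94 thousand.
Unemployment rate = 71.31 / 1,288.94 = 5.53%.
Labor force participation rate = 1,288.94 / 1,756.15 = 73.40%.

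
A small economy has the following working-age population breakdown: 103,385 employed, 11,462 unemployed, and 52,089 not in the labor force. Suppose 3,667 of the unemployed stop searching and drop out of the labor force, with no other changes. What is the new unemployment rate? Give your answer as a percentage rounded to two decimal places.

Initially, labor force = 103,385 + 11,462 = 114,847, so u = 11,462/114,847 = 9.98%.
After the change, unemployed and labor force both fall by 3,667 → E = 103,385, U = 7,795, labor force = 111,180.
New unemployment rate = 7,795 / 111,180 = 7.01%.

New unemployment rate ≈ 7.01%.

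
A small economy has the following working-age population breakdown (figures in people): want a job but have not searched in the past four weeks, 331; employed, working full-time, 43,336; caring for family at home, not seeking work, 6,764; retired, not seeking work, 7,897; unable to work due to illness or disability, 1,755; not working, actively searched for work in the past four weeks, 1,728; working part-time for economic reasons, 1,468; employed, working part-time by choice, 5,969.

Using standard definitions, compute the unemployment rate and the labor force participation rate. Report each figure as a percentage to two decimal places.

Employed = 43,336 + 1,468 + 5,969 = 50,773 (anyone who worked, including part-time for economic reasons, counts as employed).
Unemployed = 1,728.
Labor force = 50,773 + 1,728 = 52,501.
Not in labor force = 331 + 6,764 + 7,897 + 1,755 = 16,747 (those not working and not actively searching are outside the labor force — including those who want a job but have given up searching).
Civilian working-age population = 52,501 + 16,747 = 69,248.
Unemployment rate = 1,728 / 52,501 = 3.29%.
Labor force participation rate = 52,501 / 69,248 = 75.82%.

Unemployment rate ≈ 3.29%; labor force participation rate ≈ 75.82%.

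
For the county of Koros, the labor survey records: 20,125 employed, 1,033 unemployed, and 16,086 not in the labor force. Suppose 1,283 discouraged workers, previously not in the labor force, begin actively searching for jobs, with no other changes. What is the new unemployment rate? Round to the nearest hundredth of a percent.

New unemployment rate ≈ 10.32%.

Initially, labor force = 20,125 + 1,033 = 21,158, so u = 1,033/21,158 = 4.88%.
After the change, unemployed and labor force both rise by 1,283 → E = 20,125, U = 2,316, labor force = 22,441.
New unemployment rate = 2,316 / 22,441 = 10.32%.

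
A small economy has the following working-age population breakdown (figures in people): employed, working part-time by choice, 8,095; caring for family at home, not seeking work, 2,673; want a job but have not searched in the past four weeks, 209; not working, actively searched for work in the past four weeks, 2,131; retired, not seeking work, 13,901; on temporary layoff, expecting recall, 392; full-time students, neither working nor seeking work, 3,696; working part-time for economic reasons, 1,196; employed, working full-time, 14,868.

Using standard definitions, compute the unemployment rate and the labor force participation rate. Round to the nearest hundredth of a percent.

Unemployment rate ≈ 9.46%; labor force participation rate ≈ 56.58%.

Employed = 8,095 + 1,196 + 14,868 = 24,159 (anyone who worked, including part-time for economic reasons, counts as employed).
Unemployed = 2,131 + 392 = 2,523 (jobless and actively searching, or on temporary layoff).
Labor force = 24,159 + 2,523 = 26,682.
Not in labor force = 2,673 + 209 + 13,901 + 3,696 = 20,479 (those not working and not actively searching are outside the labor force — including those who want a job but have given up searching).
Civilian working-age population = 26,682 + 20,479 = 47,161.
Unemployment rate = 2,523 / 26,682 = 9.46%.
Labor force participation rate = 26,682 / 47,161 = 56.58%.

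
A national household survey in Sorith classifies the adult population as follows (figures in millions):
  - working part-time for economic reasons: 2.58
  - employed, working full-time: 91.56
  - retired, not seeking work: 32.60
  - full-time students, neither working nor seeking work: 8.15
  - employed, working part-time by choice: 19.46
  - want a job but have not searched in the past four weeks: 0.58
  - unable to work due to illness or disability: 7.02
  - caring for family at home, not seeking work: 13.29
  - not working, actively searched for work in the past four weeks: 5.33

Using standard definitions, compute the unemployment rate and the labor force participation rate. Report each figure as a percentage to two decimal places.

Employed = 2.58 + 91.56 + 19.46 = 113.60 million (anyone who worked, including part-time for economic reasons, counts as employed).
Unemployed = 5.33 million.
Labor force = 113.60 + 5.33 = 118.93 million.
Not in labor force = 32.60 + 8.15 + 0.58 + 7.02 + 13.29 = 61.64 million (those not working and not actively searching are outside the labor force — including those who want a job but have given up searching).
Civilian working-age population = 118.93 + 61.64 = 180.57 million.
Unemployment rate = 5.33 / 118.93 = 4.48%.
Labor force participation rate = 118.93 / 180.57 = 65.86%.

Unemployment rate ≈ 4.48%; labor force participation rate ≈ 65.86%.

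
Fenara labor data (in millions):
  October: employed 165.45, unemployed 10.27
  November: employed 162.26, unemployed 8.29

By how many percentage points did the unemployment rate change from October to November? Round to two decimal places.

The unemployment rate changed by −0.98 percentage points.

October: labor force = 165.45 + 10.27 = 175.72; u = 10.27/175.72 = 5.84%.
November: labor force = 162.26 + 8.29 = 170.55; u = 8.29/170.55 = 4.86%.
Change = 4.86% − 5.84% = −0.98 pp.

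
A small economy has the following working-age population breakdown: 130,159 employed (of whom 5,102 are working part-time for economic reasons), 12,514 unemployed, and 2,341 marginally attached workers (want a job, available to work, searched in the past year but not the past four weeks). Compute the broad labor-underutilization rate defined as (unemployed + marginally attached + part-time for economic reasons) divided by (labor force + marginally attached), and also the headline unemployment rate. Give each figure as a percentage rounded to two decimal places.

Broad underutilization rate ≈ 13.76%; headline unemployment rate ≈ 8.77%.

Labor force = 130,159 + 12,514 = 142,673.
Numerator = 12,514 + 2,341 + 5,102 = 19,957.
Denominator = 142,673 + 2,341 = 145,014.
Broad rate = 19,957 / 145,014 = 13.76%.
Headline unemployment rate = 12,514 / 142,673 = 8.77%.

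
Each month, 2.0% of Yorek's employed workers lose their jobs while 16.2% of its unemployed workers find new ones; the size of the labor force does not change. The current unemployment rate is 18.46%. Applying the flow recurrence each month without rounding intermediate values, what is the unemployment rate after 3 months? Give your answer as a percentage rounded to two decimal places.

Unemployment rate after three months ≈ 15.08%.

With a fixed labor force, u_{t+1} = u_t + s·(1−u_t) − f·u_t = u_t·(1−s−f) + s.
Here 1−s−f = 0.818 and s = 0.020.
u_1 = 0.184600 × 0.818 + 0.020 = 0.171003.
u_2 = 0.171003 × 0.818 + 0.020 = 0.159880.
u_3 = 0.159880 × 0.818 + 0.020 = 0.150782.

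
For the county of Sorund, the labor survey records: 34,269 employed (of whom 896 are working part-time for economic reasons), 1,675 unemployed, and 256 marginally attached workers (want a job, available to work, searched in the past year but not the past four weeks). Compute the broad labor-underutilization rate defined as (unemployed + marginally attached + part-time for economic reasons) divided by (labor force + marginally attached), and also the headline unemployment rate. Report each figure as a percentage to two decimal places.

Labor force = 34,269 + 1,675 = 35,944.
Numerator = 1,675 + 256 + 896 = 2,827.
Denominator = 35,944 + 256 = 36,200.
Broad rate = 2,827 / 36,200 = 7.81%.
Headline unemployment rate = 1,675 / 35,944 = 4.66%.

Broad underutilization rate ≈ 7.81%; headline unemployment rate ≈ 4.66%.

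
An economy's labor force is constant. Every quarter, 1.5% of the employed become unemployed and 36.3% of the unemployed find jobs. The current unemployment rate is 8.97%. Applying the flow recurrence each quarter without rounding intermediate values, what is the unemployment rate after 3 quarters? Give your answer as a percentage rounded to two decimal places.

Unemployment rate after three quarters ≈ 5.17%.

With a fixed labor force, u_{t+1} = u_t + s·(1−u_t) − f·u_t = u_t·(1−s−f) + s.
Here 1−s−f = 0.622 and s = 0.015.
u_1 = 0.089700 × 0.622 + 0.015 = 0.070793.
u_2 = 0.070793 × 0.622 + 0.015 = 0.059033.
u_3 = 0.059033 × 0.622 + 0.015 = 0.051719.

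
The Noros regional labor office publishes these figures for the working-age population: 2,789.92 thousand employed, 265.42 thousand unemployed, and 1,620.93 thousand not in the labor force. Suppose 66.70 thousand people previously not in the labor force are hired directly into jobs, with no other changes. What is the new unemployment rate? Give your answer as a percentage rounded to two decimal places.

Initially, labor force = 2,789.92 + 265.42 = 3,055.34 thousand, so u = 265.42/3,055.34 = 8.69%.
After the change, employed and labor force both rise by 66.70; unemployed unchanged → E = 2,856.62, U = 265.42, labor force = 3,122.04 thousand.
New unemployment rate = 265.42 / 3,122.04 = 8.50%.

New unemployment rate ≈ 8.50%.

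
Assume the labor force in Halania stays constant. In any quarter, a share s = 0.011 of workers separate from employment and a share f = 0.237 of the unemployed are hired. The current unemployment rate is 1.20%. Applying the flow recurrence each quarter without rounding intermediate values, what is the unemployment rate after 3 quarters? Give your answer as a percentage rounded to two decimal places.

With a fixed labor force, u_{t+1} = u_t + s·(1−u_t) − f·u_t = u_t·(1−s−f) + s.
Here 1−s−f = 0.752 and s = 0.011.
u_1 = 0.012000 × 0.752 + 0.011 = 0.020024.
u_2 = 0.020024 × 0.752 + 0.011 = 0.026058.
u_3 = 0.026058 × 0.752 + 0.011 = 0.030596.

Unemployment rate after three quarters ≈ 3.06%.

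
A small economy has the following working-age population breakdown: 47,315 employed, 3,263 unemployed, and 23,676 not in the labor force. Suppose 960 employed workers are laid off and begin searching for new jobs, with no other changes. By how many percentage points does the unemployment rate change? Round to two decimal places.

Initially, labor force = 47,315 + 3,263 = 50,578, so u = 3,263/50,578 = 6.45%.
After the change, employed falls and unemployed rises by 960; labor force unchanged → E = 46,355, U = 4,223, labor force = 50,578.
New unemployment rate = 4,223 / 50,578 = 8.35%.
Change = 8.35% − 6.45% = +1.90 percentage points.

The unemployment rate changes by +1.90 percentage points.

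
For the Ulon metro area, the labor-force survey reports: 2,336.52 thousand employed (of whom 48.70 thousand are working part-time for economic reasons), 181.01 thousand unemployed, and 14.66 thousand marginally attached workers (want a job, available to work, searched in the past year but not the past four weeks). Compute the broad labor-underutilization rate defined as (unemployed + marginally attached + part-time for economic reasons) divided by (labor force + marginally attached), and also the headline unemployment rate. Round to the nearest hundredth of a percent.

Broad underutilization rate ≈ 9.65%; headline unemployment rate ≈ 7.19%.

Labor force = 2,336.52 + 181.01 = 2,517.53 thousand.
Numerator = 181.01 + 14.66 + 48.70 = 244.37 thousand.
Denominator = 2,517.53 + 14.66 = 2,532.19 thousand.
Broad rate = 244.37 / 2,532.19 = 9.65%.
Headline unemployment rate = 181.01 / 2,517.53 = 7.19%.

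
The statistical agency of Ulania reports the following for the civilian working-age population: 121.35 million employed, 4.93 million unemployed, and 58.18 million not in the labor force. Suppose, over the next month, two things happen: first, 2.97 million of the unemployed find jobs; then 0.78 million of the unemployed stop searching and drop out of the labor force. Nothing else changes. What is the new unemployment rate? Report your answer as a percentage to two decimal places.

Initially, labor force = 121.35 + 4.93 = 126.28 million, so u = 4.93/126.28 = 3.90%.
After the first change, unemployed falls and employed rises by 2.97; labor force unchanged → E = 124.32, U = 1.96, labor force = 126.28 million.
After the second change, unemployed and labor force both fall by 0.78 → E = 124.32, U = 1.18, labor force = 125.50 million.
New unemployment rate = 1.18 / 125.50 = 0.94%.

New unemployment rate ≈ 0.94%.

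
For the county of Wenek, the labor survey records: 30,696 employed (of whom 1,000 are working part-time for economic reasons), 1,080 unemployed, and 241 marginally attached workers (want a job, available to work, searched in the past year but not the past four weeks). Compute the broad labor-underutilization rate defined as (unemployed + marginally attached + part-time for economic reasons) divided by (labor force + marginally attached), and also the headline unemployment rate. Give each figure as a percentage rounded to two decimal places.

Labor force = 30,696 + 1,080 = 31,776.
Numerator = 1,080 + 241 + 1,000 = 2,321.
Denominator = 31,776 + 241 = 32,017.
Broad rate = 2,321 / 32,017 = 7.25%.
Headline unemployment rate = 1,080 / 31,776 = 3.40%.

Broad underutilization rate ≈ 7.25%; headline unemployment rate ≈ 3.40%.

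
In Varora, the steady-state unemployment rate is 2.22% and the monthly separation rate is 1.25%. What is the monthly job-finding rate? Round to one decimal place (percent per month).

From u* = s/(s+f): f = s·(1−u)/u.
f = 1.25 × (1 − 0.0222) / 0.0222 = 1.2223 / 0.0222 ≈ 55.1% per month.

Job-finding rate ≈ 55.1% per month.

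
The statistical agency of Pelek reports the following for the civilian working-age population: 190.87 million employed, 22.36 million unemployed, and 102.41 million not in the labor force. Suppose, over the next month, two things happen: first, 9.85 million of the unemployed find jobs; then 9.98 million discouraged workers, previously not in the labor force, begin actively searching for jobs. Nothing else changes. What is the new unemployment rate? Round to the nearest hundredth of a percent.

New unemployment rate ≈ 10.08%.

Initially, labor force = 190.87 + 22.36 = 213.23 million, so u = 22.36/213.23 = 10.49%.
After the first change, unemployed falls and employed rises by 9.85; labor force unchanged → E = 200.72, U = 12.51, labor force = 213.23 million.
After the second change, unemployed and labor force both rise by 9.98 → E = 200.72, U = 22.49, labor force = 223.21 million.
New unemployment rate = 22.49 / 223.21 = 10.08%.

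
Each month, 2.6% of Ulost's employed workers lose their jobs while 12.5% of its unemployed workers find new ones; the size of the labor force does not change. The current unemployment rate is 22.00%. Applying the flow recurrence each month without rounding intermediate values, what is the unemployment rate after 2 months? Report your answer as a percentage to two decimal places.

With a fixed labor force, u_{t+1} = u_t + s·(1−u_t) − f·u_t = u_t·(1−s−f) + s.
Here 1−s−f = 0.849 and s = 0.026.
u_1 = 0.220000 × 0.849 + 0.026 = 0.212780.
u_2 = 0.212780 × 0.849 + 0.026 = 0.206650.

Unemployment rate after two months ≈ 20.67%.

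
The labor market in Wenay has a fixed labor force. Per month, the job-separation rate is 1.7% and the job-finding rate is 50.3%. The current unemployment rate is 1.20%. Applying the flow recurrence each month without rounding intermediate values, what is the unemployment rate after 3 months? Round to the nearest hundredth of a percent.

With a fixed labor force, u_{t+1} = u_t + s·(1−u_t) − f·u_t = u_t·(1−s−f) + s.
Here 1−s−f = 0.480 and s = 0.017.
u_1 = 0.012000 × 0.480 + 0.017 = 0.022760.
u_2 = 0.022760 × 0.480 + 0.017 = 0.027925.
u_3 = 0.027925 × 0.480 + 0.017 = 0.030404.

Unemployment rate after three months ≈ 3.04%.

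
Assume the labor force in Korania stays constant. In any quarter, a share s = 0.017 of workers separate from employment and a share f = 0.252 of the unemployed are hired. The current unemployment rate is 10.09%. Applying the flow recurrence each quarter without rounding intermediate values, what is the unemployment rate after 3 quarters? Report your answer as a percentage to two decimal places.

Unemployment rate after three quarters ≈ 7.79%.

With a fixed labor force, u_{t+1} = u_t + s·(1−u_t) − f·u_t = u_t·(1−s−f) + s.
Here 1−s−f = 0.731 and s = 0.017.
u_1 = 0.100900 × 0.731 + 0.017 = 0.090758.
u_2 = 0.090758 × 0.731 + 0.017 = 0.083344.
u_3 = 0.083344 × 0.731 + 0.017 = 0.077924.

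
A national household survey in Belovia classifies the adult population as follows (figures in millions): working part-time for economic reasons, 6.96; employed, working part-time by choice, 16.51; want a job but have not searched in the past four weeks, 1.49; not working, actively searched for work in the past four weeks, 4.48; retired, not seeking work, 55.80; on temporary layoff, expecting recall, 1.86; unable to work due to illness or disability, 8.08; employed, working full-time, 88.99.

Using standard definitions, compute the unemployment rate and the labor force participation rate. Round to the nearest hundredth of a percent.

Employed = 6.96 + 16.51 + 88.99 = 112.46 million (anyone who worked, including part-time for economic reasons, counts as employed).
Unemployed = 4.48 + 1.86 = 6.34 million (jobless and actively searching, or on temporary layoff).
Labor force = 112.46 + 6.34 = 118.80 million.
Not in labor force = 1.49 + 55.80 + 8.08 = 65.37 million (those not working and not actively searching are outside the labor force — including those who want a job but have given up searching).
Civilian working-age population = 118.80 + 65.37 = 184.17 million.
Unemployment rate = 6.34 / 118.80 = 5.34%.
Labor force participation rate = 118.80 / 184.17 = 64.51%.

Unemployment rate ≈ 5.34%; labor force participation rate ≈ 64.51%.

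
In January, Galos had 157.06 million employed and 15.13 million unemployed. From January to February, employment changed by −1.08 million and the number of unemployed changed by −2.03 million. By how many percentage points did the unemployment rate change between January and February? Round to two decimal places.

The unemployment rate changed by −1.04 percentage points.

January: labor force = 157.06 + 15.13 = 172.19; u = 15.13/172.19 = 8.79%.
February: labor force = 155.98 + 13.10 = 169.08; u = 13.10/169.08 = 7.75%.
Change = 7.75% − 8.79% = −1.04 pp.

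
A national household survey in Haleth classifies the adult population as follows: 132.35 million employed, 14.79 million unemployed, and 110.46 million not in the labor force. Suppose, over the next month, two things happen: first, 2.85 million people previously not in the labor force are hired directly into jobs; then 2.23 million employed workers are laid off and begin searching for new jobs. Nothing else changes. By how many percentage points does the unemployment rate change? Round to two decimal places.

The unemployment rate changes by +1.30 percentage points.

Initially, labor force = 132.35 + 14.79 = 147.14 million, so u = 14.79/147.14 = 10.05%.
After the first change, employed and labor force both rise by 2.85; unemployed unchanged → E = 135.20, U = 14.79, labor force = 149.99 million.
After the second change, employed falls and unemployed rises by 2.23; labor force unchanged → E = 132.97, U = 17.02, labor force = 149.99 million.
New unemployment rate = 17.02 / 149.99 = 11.35%.
Change = 11.35% − 10.05% = +1.30 percentage points.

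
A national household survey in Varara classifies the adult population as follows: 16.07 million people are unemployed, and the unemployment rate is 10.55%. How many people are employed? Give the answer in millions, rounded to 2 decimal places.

About 136.25 million are employed.

Labor force = U / u = 16.07 / 0.1055 ≈ 152.32 million.
Employed = labor force − unemployed = 152.32 − 16.07 = 136.25 million.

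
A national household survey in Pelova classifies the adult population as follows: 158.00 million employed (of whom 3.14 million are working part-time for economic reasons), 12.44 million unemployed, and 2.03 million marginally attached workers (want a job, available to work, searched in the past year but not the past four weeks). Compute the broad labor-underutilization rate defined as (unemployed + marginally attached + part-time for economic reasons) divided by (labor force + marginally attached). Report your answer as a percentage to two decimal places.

Labor force = 158.00 + 12.44 = 170.44 million.
Numerator = 12.44 + 2.03 + 3.14 = 17.61 million.
Denominator = 170.44 + 2.03 = 172.47 million.
Broad rate = 17.61 / 172.47 = 10.21%.

Broad underutilization rate ≈ 10.21%.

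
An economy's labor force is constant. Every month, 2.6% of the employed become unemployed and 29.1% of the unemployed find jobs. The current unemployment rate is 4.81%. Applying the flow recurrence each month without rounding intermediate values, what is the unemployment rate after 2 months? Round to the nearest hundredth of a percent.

With a fixed labor force, u_{t+1} = u_t + s·(1−u_t) − f·u_t = u_t·(1−s−f) + s.
Here 1−s−f = 0.683 and s = 0.026.
u_1 = 0.048100 × 0.683 + 0.026 = 0.058852.
u_2 = 0.058852 × 0.683 + 0.026 = 0.066196.

Unemployment rate after two months ≈ 6.62%.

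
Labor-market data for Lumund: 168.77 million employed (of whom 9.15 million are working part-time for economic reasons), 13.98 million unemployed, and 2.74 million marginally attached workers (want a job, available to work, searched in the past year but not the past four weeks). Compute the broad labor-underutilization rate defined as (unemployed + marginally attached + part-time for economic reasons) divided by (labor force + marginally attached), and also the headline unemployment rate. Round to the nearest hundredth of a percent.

Labor force = 168.77 + 13.98 = 182.75 million.
Numerator = 13.98 + 2.74 + 9.15 = 25.87 million.
Denominator = 182.75 + 2.74 = 185.49 million.
Broad rate = 25.87 / 185.49 = 13.95%.
Headline unemployment rate = 13.98 / 182.75 = 7.65%.

Broad underutilization rate ≈ 13.95%; headline unemployment rate ≈ 7.65%.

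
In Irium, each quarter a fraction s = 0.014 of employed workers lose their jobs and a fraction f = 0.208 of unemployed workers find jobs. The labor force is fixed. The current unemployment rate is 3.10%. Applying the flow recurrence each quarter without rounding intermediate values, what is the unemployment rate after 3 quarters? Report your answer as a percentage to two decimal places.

Unemployment rate after three quarters ≈ 4.80%.

With a fixed labor force, u_{t+1} = u_t + s·(1−u_t) − f·u_t = u_t·(1−s−f) + s.
Here 1−s−f = 0.778 and s = 0.014.
u_1 = 0.031000 × 0.778 + 0.014 = 0.038118.
u_2 = 0.038118 × 0.778 + 0.014 = 0.043656.
u_3 = 0.043656 × 0.778 + 0.014 = 0.047964.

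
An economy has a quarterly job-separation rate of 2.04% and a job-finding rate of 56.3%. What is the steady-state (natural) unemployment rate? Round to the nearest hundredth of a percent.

At steady state the flows balance: s·E = f·U, so U/(E+U) = s/(s+f).
u* = 2.04 / (2.04 + 56.3) = 2.04 / 58.34 = 3.50%.

Steady-state unemployment rate ≈ 3.50%.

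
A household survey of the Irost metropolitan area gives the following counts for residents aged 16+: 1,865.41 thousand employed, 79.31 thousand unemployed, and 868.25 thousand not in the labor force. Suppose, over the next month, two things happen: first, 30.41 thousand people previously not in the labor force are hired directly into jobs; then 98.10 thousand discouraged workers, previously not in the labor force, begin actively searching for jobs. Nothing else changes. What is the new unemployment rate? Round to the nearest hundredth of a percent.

New unemployment rate ≈ 8.56%.

Initially, labor force = 1,865.41 + 79.31 = 1,944.72 thousand, so u = 79.31/1,944.72 = 4.08%.
After the first change, employed and labor force both rise by 30.41; unemployed unchanged → E = 1,895.82, U = 79.31, labor force = 1,975.13 thousand.
After the second change, unemployed and labor force both rise by 98.10 → E = 1,895.82, U = 177.41, labor force = 2,073.23 thousand.
New unemployment rate = 177.41 / 2,073.23 = 8.56%.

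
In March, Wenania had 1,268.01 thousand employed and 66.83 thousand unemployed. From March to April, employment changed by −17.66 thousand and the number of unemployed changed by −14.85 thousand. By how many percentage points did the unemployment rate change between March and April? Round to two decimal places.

March: labor force = 1,268.01 + 66.83 = 1,334.84; u = 66.83/1,334.84 = 5.01%.
April: labor force = 1,250.35 + 51.98 = 1,302.33; u = 51.98/1,302.33 = 3.99%.
Change = 3.99% − 5.01% = −1.02 pp.

The unemployment rate changed by −1.02 percentage points.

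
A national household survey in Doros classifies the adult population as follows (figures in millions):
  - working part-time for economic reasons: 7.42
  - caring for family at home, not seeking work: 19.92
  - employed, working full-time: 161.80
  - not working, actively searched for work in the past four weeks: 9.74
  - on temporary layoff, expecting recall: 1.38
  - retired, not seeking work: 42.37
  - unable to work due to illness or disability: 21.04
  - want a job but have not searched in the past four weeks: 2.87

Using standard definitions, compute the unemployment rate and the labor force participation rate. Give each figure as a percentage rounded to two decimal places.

Unemployment rate ≈ 6.17%; labor force participation rate ≈ 67.66%.

Employed = 7.42 + 161.80 = 169.22 million (anyone who worked, including part-time for economic reasons, counts as employed).
Unemployed = 9.74 + 1.38 = 11.12 million (jobless and actively searching, or on temporary layoff).
Labor force = 169.22 + 11.12 = 180.34 million.
Not in labor force = 19.92 + 42.37 + 21.04 + 2.87 = 86.20 million (those not working and not actively searching are outside the labor force — including those who want a job but have given up searching).
Civilian working-age population = 180.34 + 86.20 = 266.54 million.
Unemployment rate = 11.12 / 180.34 = 6.17%.
Labor force participation rate = 180.34 / 266.54 = 67.66%.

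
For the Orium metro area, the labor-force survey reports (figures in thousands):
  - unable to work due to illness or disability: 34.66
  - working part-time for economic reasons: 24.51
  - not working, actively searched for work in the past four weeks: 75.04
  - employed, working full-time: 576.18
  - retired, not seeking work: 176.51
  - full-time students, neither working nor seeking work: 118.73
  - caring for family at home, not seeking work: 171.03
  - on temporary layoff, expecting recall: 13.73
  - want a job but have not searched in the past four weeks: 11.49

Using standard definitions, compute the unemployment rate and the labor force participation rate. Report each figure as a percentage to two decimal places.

Employed = 24.51 + 576.18 = 600.69 thousand (anyone who worked, including part-time for economic reasons, counts as employed).
Unemployed = 75.04 + 13.73 = 88.77 thousand (jobless and actively searching, or on temporary layoff).
Labor force = 600.69 + 88.77 = 689.46 thousand.
Not in labor force = 34.66 + 176.51 + 118.73 + 171.03 + 11.49 = 512.42 thousand (those not working and not actively searching are outside the labor force — including those who want a job but have given up searching).
Civilian working-age population = 689.46 + 512.42 = 1,201.88 thousand.
Unemployment rate = 88.77 / 689.46 = 12.88%.
Labor force participation rate = 689.46 / 1,201.88 = 57.37%.

Unemployment rate ≈ 12.88%; labor force participation rate ≈ 57.37%.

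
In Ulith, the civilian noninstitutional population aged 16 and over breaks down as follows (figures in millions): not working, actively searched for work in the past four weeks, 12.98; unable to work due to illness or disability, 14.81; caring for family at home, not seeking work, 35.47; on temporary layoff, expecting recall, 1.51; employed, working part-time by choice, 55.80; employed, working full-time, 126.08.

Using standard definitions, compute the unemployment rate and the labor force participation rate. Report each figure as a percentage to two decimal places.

Unemployment rate ≈ 7.38%; labor force participation rate ≈ 79.61%.

Employed = 55.80 + 126.08 = 181.88 million.
Unemployed = 12.98 + 1.51 = 14.49 million (jobless and actively searching, or on temporary layoff).
Labor force = 181.88 + 14.49 = 196.37 million.
Not in labor force = 14.81 + 35.47 = 50.28 million (those not working and not actively searching are outside the labor force).
Civilian working-age population = 196.37 + 50.28 = 246.65 million.
Unemployment rate = 14.49 / 196.37 = 7.38%.
Labor force participation rate = 196.37 / 246.65 = 79.61%.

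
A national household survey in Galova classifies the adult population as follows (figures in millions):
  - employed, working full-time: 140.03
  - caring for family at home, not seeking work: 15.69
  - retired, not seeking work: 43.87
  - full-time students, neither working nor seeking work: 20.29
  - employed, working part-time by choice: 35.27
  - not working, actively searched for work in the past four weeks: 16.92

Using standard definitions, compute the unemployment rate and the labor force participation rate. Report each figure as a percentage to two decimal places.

Employed = 140.03 + 35.27 = 175.30 million.
Unemployed = 16.92 million.
Labor force = 175.30 + 16.92 = 192.22 million.
Not in labor force = 15.69 + 43.87 + 20.29 = 79.85 million (those not working and not actively searching are outside the labor force).
Civilian working-age population = 192.22 + 79.85 = 272.07 million.
Unemployment rate = 16.92 / 192.22 = 8.80%.
Labor force participation rate = 192.22 / 272.07 = 70.65%.

Unemployment rate ≈ 8.80%; labor force participation rate ≈ 70.65%.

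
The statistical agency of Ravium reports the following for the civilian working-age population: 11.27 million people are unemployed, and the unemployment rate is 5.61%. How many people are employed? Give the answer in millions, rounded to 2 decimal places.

About 189.62 million are employed.

Labor force = U / u = 11.27 / 0.0561 ≈ 200.89 million.
Employed = labor force − unemployed = 200.89 − 11.27 = 189.62 million.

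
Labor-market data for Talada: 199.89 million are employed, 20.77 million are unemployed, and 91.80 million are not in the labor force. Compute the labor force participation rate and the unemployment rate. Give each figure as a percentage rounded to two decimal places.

Labor force participation rate ≈ 70.62%; unemployment rate ≈ 9.41%.

Labor force = employed + unemployed = 199.89 + 20.77 = 220.66 million.
Working-age population = 220.66 + 91.80 = 312.46 million.
Unemployment rate = 20.77 / 220.66 = 9.41%.
Labor force participation rate = 220.66 / 312.46 = 70.62%.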